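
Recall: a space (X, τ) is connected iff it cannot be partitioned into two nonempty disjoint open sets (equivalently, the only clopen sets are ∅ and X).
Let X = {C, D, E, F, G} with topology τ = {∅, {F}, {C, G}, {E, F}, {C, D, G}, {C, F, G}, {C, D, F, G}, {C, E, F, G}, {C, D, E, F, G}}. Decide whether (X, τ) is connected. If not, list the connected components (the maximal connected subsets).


(X, τ) is disconnected; components = [{E, F}, {C, D, G}].

Find clopen sets (U ∈ τ with X ∖ U ∈ τ):
  U = ∅, X ∖ U = {C, D, E, F, G} — both open, so U is clopen.
  U = {E, F}, X ∖ U = {C, D, G} — both open, so U is clopen.
  U = {C, D, G}, X ∖ U = {E, F} — both open, so U is clopen.
  U = {C, D, E, F, G}, X ∖ U = ∅ — both open, so U is clopen.
Nontrivial clopen(s) exist: e.g. {E, F}. So (X, τ) is disconnected.
Compute connected components by grouping points that agree on all clopens:
  component: {E, F}
  component: {C, D, G}


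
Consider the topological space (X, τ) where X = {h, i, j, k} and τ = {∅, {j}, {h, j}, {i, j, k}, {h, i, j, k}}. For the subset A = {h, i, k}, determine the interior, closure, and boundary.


int(A) = ∅, cl(A) = {h, i, k}, ∂A = {h, i, k}.

Closed sets in (X, τ) are complements of opens:
  closed(X, τ) = {∅, {h}, {i, k}, {h, i, k}, {h, i, j, k}}.
int(A) = ⋃ {U ∈ τ : U ⊆ A}. Opens contained in A: ∅.
Taking the union of these: int(A) = ∅.
cl(A) = ⋂ {C closed : A ⊆ C}. Closed sets containing A: {h, i, k}, {h, i, j, k}.
Intersecting these: cl(A) = {h, i, k}.
∂A = cl(A) ∖ int(A) = {h, i, k} ∖ ∅ = {h, i, k}.


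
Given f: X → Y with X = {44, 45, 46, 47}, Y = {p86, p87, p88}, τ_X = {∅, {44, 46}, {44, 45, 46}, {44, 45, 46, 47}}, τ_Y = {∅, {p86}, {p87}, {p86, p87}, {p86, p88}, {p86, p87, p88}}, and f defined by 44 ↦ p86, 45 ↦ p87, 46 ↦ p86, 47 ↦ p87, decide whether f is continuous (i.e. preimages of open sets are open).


f is NOT continuous.

Compute f^{-1}(U) for each U ∈ τ_Y:
  U = ∅: f^{-1}(U) = ∅ ∈ τ_X ✓.
  U = {p86}: f^{-1}(U) = {44, 46} ∈ τ_X ✓.
  U = {p87}: f^{-1}(U) = {45, 47} ∉ τ_X ✗.
  U = {p86, p87}: f^{-1}(U) = {44, 45, 46, 47} ∈ τ_X ✓.
  U = {p86, p88}: f^{-1}(U) = {44, 46} ∈ τ_X ✓.
  U = {p86, p87, p88}: f^{-1}(U) = {44, 45, 46, 47} ∈ τ_X ✓.
Found U = {p87} with f^{-1}(U) = {45, 47} not in τ_X. Therefore f is NOT continuous.


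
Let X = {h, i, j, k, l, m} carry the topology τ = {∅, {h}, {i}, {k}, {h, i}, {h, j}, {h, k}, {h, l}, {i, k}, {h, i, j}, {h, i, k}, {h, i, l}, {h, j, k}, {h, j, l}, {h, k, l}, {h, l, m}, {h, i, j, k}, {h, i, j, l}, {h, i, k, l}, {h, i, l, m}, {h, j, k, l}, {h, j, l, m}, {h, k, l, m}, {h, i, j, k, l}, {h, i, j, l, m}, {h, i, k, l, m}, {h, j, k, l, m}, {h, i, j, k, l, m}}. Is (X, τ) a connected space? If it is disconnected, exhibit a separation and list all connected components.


(X, τ) is disconnected; components = [{i}, {k}, {h, j, l, m}].

Find clopen sets (U ∈ τ with X ∖ U ∈ τ):
  U = ∅, X ∖ U = {h, i, j, k, l, m} — both open, so U is clopen.
  U = {i}, X ∖ U = {h, j, k, l, m} — both open, so U is clopen.
  U = {k}, X ∖ U = {h, i, j, l, m} — both open, so U is clopen.
  U = {i, k}, X ∖ U = {h, j, l, m} — both open, so U is clopen.
  U = {h, j, l, m}, X ∖ U = {i, k} — both open, so U is clopen.
  U = {h, i, j, l, m}, X ∖ U = {k} — both open, so U is clopen.
  U = {h, j, k, l, m}, X ∖ U = {i} — both open, so U is clopen.
  U = {h, i, j, k, l, m}, X ∖ U = ∅ — both open, so U is clopen.
Nontrivial clopen(s) exist: e.g. {h, i, j, l, m}. So (X, τ) is disconnected.
Compute connected components by grouping points that agree on all clopens:
  component: {i}
  component: {k}
  component: {h, j, l, m}


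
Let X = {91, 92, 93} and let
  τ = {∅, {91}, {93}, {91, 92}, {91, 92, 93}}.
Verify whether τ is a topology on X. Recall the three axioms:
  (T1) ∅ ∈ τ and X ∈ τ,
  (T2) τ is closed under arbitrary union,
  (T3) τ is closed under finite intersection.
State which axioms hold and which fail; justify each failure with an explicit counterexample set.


τ is NOT a topology on X.

Axiom (T1): ∅ ∈ τ? Yes; X ∈ τ? Yes.
Axiom (T2/T3): check pairwise unions and intersections of members of τ.
Counterexample for (T2): {91} ∪ {93} = {91, 93} ∉ τ. Therefore τ is NOT a topology.


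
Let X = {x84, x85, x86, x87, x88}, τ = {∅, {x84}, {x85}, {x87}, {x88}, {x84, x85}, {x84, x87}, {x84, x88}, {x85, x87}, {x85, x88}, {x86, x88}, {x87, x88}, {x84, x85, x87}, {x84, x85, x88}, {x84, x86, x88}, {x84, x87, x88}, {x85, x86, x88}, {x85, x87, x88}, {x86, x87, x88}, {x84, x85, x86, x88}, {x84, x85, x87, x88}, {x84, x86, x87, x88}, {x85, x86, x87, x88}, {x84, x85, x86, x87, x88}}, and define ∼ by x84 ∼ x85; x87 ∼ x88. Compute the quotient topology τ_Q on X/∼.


X/∼ = {[x84=x85], [x86], [x87=x88]}; |τ_Q| = 6.

Equivalence classes: [x84=x85], [x86], [x87=x88].
Quotient map π: X → X/∼ sends x84 ↦ [x84=x85], x85 ↦ [x84=x85], x86 ↦ [x86], x87 ↦ [x87=x88], x88 ↦ [x87=x88].
For each subset V ⊆ X/∼, compute π^{-1}(V) ⊆ X and check whether π^{-1}(V) ∈ τ. V is open in τ_Q iff π^{-1}(V) ∈ τ.
  V = {}: π^{-1}(V) = ∅ ∈ τ ✓.
  V = {[x84=x85]}: π^{-1}(V) = {x84, x85} ∈ τ ✓.
  V = {[x86]}: π^{-1}(V) = {x86} ∉ τ ✗.
  V = {[x84=x85], [x86]}: π^{-1}(V) = {x84, x85, x86} ∉ τ ✗.
  V = {[x87=x88]}: π^{-1}(V) = {x87, x88} ∈ τ ✓.
  V = {[x84=x85], [x87=x88]}: π^{-1}(V) = {x84, x85, x87, x88} ∈ τ ✓.
  V = {[x86], [x87=x88]}: π^{-1}(V) = {x86, x87, x88} ∈ τ ✓.
  V = {[x84=x85], [x86], [x87=x88]}: π^{-1}(V) = {x84, x85, x86, x87, x88} ∈ τ ✓.
Open sets in the quotient: τ_Q = {{}, {[x84=x85]}, {[x87=x88]}, {[x84=x85], [x87=x88]}, {[x86], [x87=x88]}, {[x84=x85], [x86], [x87=x88]}} (6 elements).


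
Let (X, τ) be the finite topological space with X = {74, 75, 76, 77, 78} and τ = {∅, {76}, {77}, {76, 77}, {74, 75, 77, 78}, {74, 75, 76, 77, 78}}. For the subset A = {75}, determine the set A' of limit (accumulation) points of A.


A' = {74, 78}

For each x ∈ X, list the open sets U ∈ τ with x ∈ U, then check whether U ∩ (A ∖ {x}) ≠ ∅ for every such U.
  x = 74: opens ∋ x are {74, 75, 77, 78}, {74, 75, 76, 77, 78}; each meets A ∖ {74}, so x IS a limit point.
  x = 75: open {74, 75, 77, 78} ∋ x has {74, 75, 77, 78} ∩ (A ∖ {75}) = ∅, so x is NOT a limit point.
  x = 76: open {76} ∋ x has {76} ∩ (A ∖ {76}) = ∅, so x is NOT a limit point.
  x = 77: open {77} ∋ x has {77} ∩ (A ∖ {77}) = ∅, so x is NOT a limit point.
  x = 78: opens ∋ x are {74, 75, 77, 78}, {74, 75, 76, 77, 78}; each meets A ∖ {78}, so x IS a limit point.
Collecting: A' = {74, 78}.


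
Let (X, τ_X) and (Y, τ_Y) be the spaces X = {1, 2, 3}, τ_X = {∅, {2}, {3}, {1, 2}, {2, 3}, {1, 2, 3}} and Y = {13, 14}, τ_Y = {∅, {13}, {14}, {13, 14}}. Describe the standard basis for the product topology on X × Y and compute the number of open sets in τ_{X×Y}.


Basis B = {∅ × ∅, {2} × {13}, {2} × {14}, {3} × {13}, {3} × {14}, {1, 2} × {13}, {1, 2} × {14}, {2} × {13, 14}, {2, 3} × {13}, {2, 3} × {14}, {3} × {13, 14}, {1, 2, 3} × {13}, {1, 2, 3} × {14}, {1, 2} × {13, 14}, {2, 3} × {13, 14}, {1, 2, 3} × {13, 14}}; |τ_{X×Y}| = 36.

Enumerate products U × V with U ∈ τ_X, V ∈ τ_Y (deduplicated):
  ∅ × ∅ = {} (∅)
  {2} × {13} = {(2,13)}
  {2} × {14} = {(2,14)}
  {3} × {13} = {(3,13)}
  {3} × {14} = {(3,14)}
  {1, 2} × {13} = {(1,13), (2,13)}
  {1, 2} × {14} = {(1,14), (2,14)}
  {2} × {13, 14} = {(2,13), (2,14)}
  {2, 3} × {13} = {(2,13), (3,13)}
  {2, 3} × {14} = {(2,14), (3,14)}
  {3} × {13, 14} = {(3,13), (3,14)}
  {1, 2, 3} × {13} = {(1,13), (2,13), (3,13)}
  {1, 2, 3} × {14} = {(1,14), (2,14), (3,14)}
  {1, 2} × {13, 14} = {(1,13), (1,14), (2,13), (2,14)}
  {2, 3} × {13, 14} = {(2,13), (2,14), (3,13), (3,14)}
  {1, 2, 3} × {13, 14} = {(1,13), (1,14), (2,13), (2,14), (3,13), (3,14)}
These 16 distinct sets form the basis B.
Close under arbitrary unions to get τ_{X×Y}; counting gives |τ_{X×Y}| = 36.


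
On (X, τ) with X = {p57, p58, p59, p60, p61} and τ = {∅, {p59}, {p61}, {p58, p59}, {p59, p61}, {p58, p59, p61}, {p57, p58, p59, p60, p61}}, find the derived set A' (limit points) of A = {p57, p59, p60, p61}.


A' = {p57, p58, p60}

For each x ∈ X, list the open sets U ∈ τ with x ∈ U, then check whether U ∩ (A ∖ {x}) ≠ ∅ for every such U.
  x = p57: opens ∋ x are {p57, p58, p59, p60, p61}; each meets A ∖ {p57}, so x IS a limit point.
  x = p58: opens ∋ x are {p58, p59}, {p58, p59, p61}, {p57, p58, p59, p60, p61}; each meets A ∖ {p58}, so x IS a limit point.
  x = p59: open {p59} ∋ x has {p59} ∩ (A ∖ {p59}) = ∅, so x is NOT a limit point.
  x = p60: opens ∋ x are {p57, p58, p59, p60, p61}; each meets A ∖ {p60}, so x IS a limit point.
  x = p61: open {p61} ∋ x has {p61} ∩ (A ∖ {p61}) = ∅, so x is NOT a limit point.
Collecting: A' = {p57, p58, p60}.


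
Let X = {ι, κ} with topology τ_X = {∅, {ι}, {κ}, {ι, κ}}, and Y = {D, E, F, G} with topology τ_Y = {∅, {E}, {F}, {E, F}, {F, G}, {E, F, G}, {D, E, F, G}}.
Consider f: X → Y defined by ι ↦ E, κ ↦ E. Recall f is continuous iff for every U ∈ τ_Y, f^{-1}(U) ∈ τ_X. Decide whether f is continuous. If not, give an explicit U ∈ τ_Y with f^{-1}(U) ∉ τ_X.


f IS continuous.

Compute f^{-1}(U) for each U ∈ τ_Y:
  U = ∅: f^{-1}(U) = ∅ ∈ τ_X ✓.
  U = {E}: f^{-1}(U) = {ι, κ} ∈ τ_X ✓.
  U = {F}: f^{-1}(U) = ∅ ∈ τ_X ✓.
  U = {E, F}: f^{-1}(U) = {ι, κ} ∈ τ_X ✓.
  U = {F, G}: f^{-1}(U) = ∅ ∈ τ_X ✓.
  U = {E, F, G}: f^{-1}(U) = {ι, κ} ∈ τ_X ✓.
  U = {D, E, F, G}: f^{-1}(U) = {ι, κ} ∈ τ_X ✓.
Every preimage lies in τ_X, so f IS continuous.


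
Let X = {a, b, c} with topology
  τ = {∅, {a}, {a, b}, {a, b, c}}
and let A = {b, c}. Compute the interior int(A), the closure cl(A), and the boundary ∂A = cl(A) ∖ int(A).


int(A) = ∅, cl(A) = {b, c}, ∂A = {b, c}.

Closed sets in (X, τ) are complements of opens:
  closed(X, τ) = {∅, {c}, {b, c}, {a, b, c}}.
int(A) = ⋃ {U ∈ τ : U ⊆ A}. Opens contained in A: ∅.
Taking the union of these: int(A) = ∅.
cl(A) = ⋂ {C closed : A ⊆ C}. Closed sets containing A: {b, c}, {a, b, c}.
Intersecting these: cl(A) = {b, c}.
∂A = cl(A) ∖ int(A) = {b, c} ∖ ∅ = {b, c}.


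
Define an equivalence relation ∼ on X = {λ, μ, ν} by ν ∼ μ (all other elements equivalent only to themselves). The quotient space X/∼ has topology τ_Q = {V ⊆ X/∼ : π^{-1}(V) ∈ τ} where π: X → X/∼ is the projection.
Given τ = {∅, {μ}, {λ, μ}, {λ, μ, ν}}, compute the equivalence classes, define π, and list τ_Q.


X/∼ = {[λ], [μ=ν]}; |τ_Q| = 2.

Equivalence classes: [λ], [μ=ν].
Quotient map π: X → X/∼ sends λ ↦ [λ], μ ↦ [μ=ν], ν ↦ [μ=ν].
For each subset V ⊆ X/∼, compute π^{-1}(V) ⊆ X and check whether π^{-1}(V) ∈ τ. V is open in τ_Q iff π^{-1}(V) ∈ τ.
  V = {}: π^{-1}(V) = ∅ ∈ τ ✓.
  V = {[λ]}: π^{-1}(V) = {λ} ∉ τ ✗.
  V = {[μ=ν]}: π^{-1}(V) = {μ, ν} ∉ τ ✗.
  V = {[λ], [μ=ν]}: π^{-1}(V) = {λ, μ, ν} ∈ τ ✓.
Open sets in the quotient: τ_Q = {{}, {[λ], [μ=ν]}} (2 elements).


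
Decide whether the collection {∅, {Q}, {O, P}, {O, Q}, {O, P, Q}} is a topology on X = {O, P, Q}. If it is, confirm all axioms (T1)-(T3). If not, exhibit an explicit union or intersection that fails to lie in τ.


τ is NOT a topology on X.

Axiom (T1): ∅ ∈ τ? Yes; X ∈ τ? Yes.
Axiom (T2/T3): check pairwise unions and intersections of members of τ.
Counterexample for (T3): {O, P} ∩ {O, Q} = {O} ∉ τ. Therefore τ is NOT a topology.


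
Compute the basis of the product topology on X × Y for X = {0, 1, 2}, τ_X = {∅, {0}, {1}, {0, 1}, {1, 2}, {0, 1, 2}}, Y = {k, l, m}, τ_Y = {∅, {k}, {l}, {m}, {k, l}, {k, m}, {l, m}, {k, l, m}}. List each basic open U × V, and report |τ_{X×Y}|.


Basis B = {∅ × ∅, {0} × {k}, {0} × {l}, {0} × {m}, {1} × {k}, {1} × {l}, {1} × {m}, {0} × {k, l}, {0} × {k, m}, {0, 1} × {k}, {0} × {l, m}, {0, 1} × {l}, {0, 1} × {m}, {1} × {k, l}, {1} × {k, m}, {1, 2} × {k}, {1} × {l, m}, {1, 2} × {l}, {1, 2} × {m}, {0} × {k, l, m}, {0, 1, 2} × {k}, {0, 1, 2} × {l}, {0, 1, 2} × {m}, {1} × {k, l, m}, {0, 1} × {k, l}, {0, 1} × {k, m}, {0, 1} × {l, m}, {1, 2} × {k, l}, {1, 2} × {k, m}, {1, 2} × {l, m}, {0, 1} × {k, l, m}, {0, 1, 2} × {k, l}, {0, 1, 2} × {k, m}, {0, 1, 2} × {l, m}, {1, 2} × {k, l, m}, {0, 1, 2} × {k, l, m}}; |τ_{X×Y}| = 216.

Enumerate products U × V with U ∈ τ_X, V ∈ τ_Y (deduplicated):
  ∅ × ∅ = {} (∅)
  {0} × {k} = {(0,k)}
  {0} × {l} = {(0,l)}
  {0} × {m} = {(0,m)}
  {1} × {k} = {(1,k)}
  {1} × {l} = {(1,l)}
  {1} × {m} = {(1,m)}
  {0} × {k, l} = {(0,k), (0,l)}
  {0} × {k, m} = {(0,k), (0,m)}
  {0, 1} × {k} = {(0,k), (1,k)}
  {0} × {l, m} = {(0,l), (0,m)}
  {0, 1} × {l} = {(0,l), (1,l)}
  {0, 1} × {m} = {(0,m), (1,m)}
  {1} × {k, l} = {(1,k), (1,l)}
  {1} × {k, m} = {(1,k), (1,m)}
  {1, 2} × {k} = {(1,k), (2,k)}
  {1} × {l, m} = {(1,l), (1,m)}
  {1, 2} × {l} = {(1,l), (2,l)}
  {1, 2} × {m} = {(1,m), (2,m)}
  {0} × {k, l, m} = {(0,k), (0,l), (0,m)}
  {0, 1, 2} × {k} = {(0,k), (1,k), (2,k)}
  {0, 1, 2} × {l} = {(0,l), (1,l), (2,l)}
  {0, 1, 2} × {m} = {(0,m), (1,m), (2,m)}
  {1} × {k, l, m} = {(1,k), (1,l), (1,m)}
  {0, 1} × {k, l} = {(0,k), (0,l), (1,k), (1,l)}
  {0, 1} × {k, m} = {(0,k), (0,m), (1,k), (1,m)}
  {0, 1} × {l, m} = {(0,l), (0,m), (1,l), (1,m)}
  {1, 2} × {k, l} = {(1,k), (1,l), (2,k), (2,l)}
  {1, 2} × {k, m} = {(1,k), (1,m), (2,k), (2,m)}
  {1, 2} × {l, m} = {(1,l), (1,m), (2,l), (2,m)}
  {0, 1} × {k, l, m} = {(0,k), (0,l), (0,m), (1,k), (1,l), (1,m)}
  {0, 1, 2} × {k, l} = {(0,k), (0,l), (1,k), (1,l), (2,k), (2,l)}
  {0, 1, 2} × {k, m} = {(0,k), (0,m), (1,k), (1,m), (2,k), (2,m)}
  {0, 1, 2} × {l, m} = {(0,l), (0,m), (1,l), (1,m), (2,l), (2,m)}
  {1, 2} × {k, l, m} = {(1,k), (1,l), (1,m), (2,k), (2,l), (2,m)}
  {0, 1, 2} × {k, l, m} = {(0,k), (0,l), (0,m), (1,k), (1,l), (1,m), (2,k), (2,l), (2,m)}
These 36 distinct sets form the basis B.
Close under arbitrary unions to get τ_{X×Y}; counting gives |τ_{X×Y}| = 216.


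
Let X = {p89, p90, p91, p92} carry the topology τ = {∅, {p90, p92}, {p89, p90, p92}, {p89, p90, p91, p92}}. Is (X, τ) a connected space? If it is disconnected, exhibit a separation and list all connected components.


(X, τ) is connected.

Find clopen sets (U ∈ τ with X ∖ U ∈ τ):
  U = ∅, X ∖ U = {p89, p90, p91, p92} — both open, so U is clopen.
  U = {p89, p90, p91, p92}, X ∖ U = ∅ — both open, so U is clopen.
Only trivial clopens (∅ and X) exist, so (X, τ) is connected.
Compute connected components by grouping points that agree on all clopens:
  component: {p89, p90, p91, p92}


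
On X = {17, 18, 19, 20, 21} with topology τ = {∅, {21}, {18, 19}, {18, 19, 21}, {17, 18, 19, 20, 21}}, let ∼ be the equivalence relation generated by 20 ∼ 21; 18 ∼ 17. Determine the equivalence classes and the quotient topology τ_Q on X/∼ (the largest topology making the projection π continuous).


X/∼ = {[17=18], [19], [20=21]}; |τ_Q| = 2.

Equivalence classes: [17=18], [19], [20=21].
Quotient map π: X → X/∼ sends 17 ↦ [17=18], 18 ↦ [17=18], 19 ↦ [19], 20 ↦ [20=21], 21 ↦ [20=21].
For each subset V ⊆ X/∼, compute π^{-1}(V) ⊆ X and check whether π^{-1}(V) ∈ τ. V is open in τ_Q iff π^{-1}(V) ∈ τ.
  V = {}: π^{-1}(V) = ∅ ∈ τ ✓.
  V = {[17=18]}: π^{-1}(V) = {17, 18} ∉ τ ✗.
  V = {[19]}: π^{-1}(V) = {19} ∉ τ ✗.
  V = {[17=18], [19]}: π^{-1}(V) = {17, 18, 19} ∉ τ ✗.
  V = {[20=21]}: π^{-1}(V) = {20, 21} ∉ τ ✗.
  V = {[17=18], [20=21]}: π^{-1}(V) = {17, 18, 20, 21} ∉ τ ✗.
  V = {[19], [20=21]}: π^{-1}(V) = {19, 20, 21} ∉ τ ✗.
  V = {[17=18], [19], [20=21]}: π^{-1}(V) = {17, 18, 19, 20, 21} ∈ τ ✓.
Open sets in the quotient: τ_Q = {{}, {[17=18], [19], [20=21]}} (2 elements).


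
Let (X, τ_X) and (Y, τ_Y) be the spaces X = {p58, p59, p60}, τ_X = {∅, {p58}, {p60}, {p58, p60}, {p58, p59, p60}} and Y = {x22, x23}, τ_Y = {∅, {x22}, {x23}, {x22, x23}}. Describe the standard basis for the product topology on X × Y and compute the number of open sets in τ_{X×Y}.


Basis B = {∅ × ∅, {p58} × {x22}, {p58} × {x23}, {p60} × {x22}, {p60} × {x23}, {p58} × {x22, x23}, {p58, p60} × {x22}, {p58, p60} × {x23}, {p60} × {x22, x23}, {p58, p59, p60} × {x22}, {p58, p59, p60} × {x23}, {p58, p60} × {x22, x23}, {p58, p59, p60} × {x22, x23}}; |τ_{X×Y}| = 25.

Enumerate products U × V with U ∈ τ_X, V ∈ τ_Y (deduplicated):
  ∅ × ∅ = {} (∅)
  {p58} × {x22} = {(p58,x22)}
  {p58} × {x23} = {(p58,x23)}
  {p60} × {x22} = {(p60,x22)}
  {p60} × {x23} = {(p60,x23)}
  {p58} × {x22, x23} = {(p58,x22), (p58,x23)}
  {p58, p60} × {x22} = {(p58,x22), (p60,x22)}
  {p58, p60} × {x23} = {(p58,x23), (p60,x23)}
  {p60} × {x22, x23} = {(p60,x22), (p60,x23)}
  {p58, p59, p60} × {x22} = {(p58,x22), (p59,x22), (p60,x22)}
  {p58, p59, p60} × {x23} = {(p58,x23), (p59,x23), (p60,x23)}
  {p58, p60} × {x22, x23} = {(p58,x22), (p58,x23), (p60,x22), (p60,x23)}
  {p58, p59, p60} × {x22, x23} = {(p58,x22), (p58,x23), (p59,x22), (p59,x23), (p60,x22), (p60,x23)}
These 13 distinct sets form the basis B.
Close under arbitrary unions to get τ_{X×Y}; counting gives |τ_{X×Y}| = 25.


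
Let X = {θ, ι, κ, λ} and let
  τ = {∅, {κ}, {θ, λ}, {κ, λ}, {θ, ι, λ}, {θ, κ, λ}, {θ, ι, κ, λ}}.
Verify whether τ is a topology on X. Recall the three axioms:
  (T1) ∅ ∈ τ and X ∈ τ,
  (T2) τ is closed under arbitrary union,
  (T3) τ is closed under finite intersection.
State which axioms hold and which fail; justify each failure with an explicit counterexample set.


τ is NOT a topology on X.

Axiom (T1): ∅ ∈ τ? Yes; X ∈ τ? Yes.
Axiom (T2/T3): check pairwise unions and intersections of members of τ.
Counterexample for (T3): {θ, λ} ∩ {κ, λ} = {λ} ∉ τ. Therefore τ is NOT a topology.


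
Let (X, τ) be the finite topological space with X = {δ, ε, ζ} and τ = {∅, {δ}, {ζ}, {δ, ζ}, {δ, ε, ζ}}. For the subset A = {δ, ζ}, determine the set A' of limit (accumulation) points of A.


A' = {ε}

For each x ∈ X, list the open sets U ∈ τ with x ∈ U, then check whether U ∩ (A ∖ {x}) ≠ ∅ for every such U.
  x = δ: open {δ} ∋ x has {δ} ∩ (A ∖ {δ}) = ∅, so x is NOT a limit point.
  x = ε: opens ∋ x are {δ, ε, ζ}; each meets A ∖ {ε}, so x IS a limit point.
  x = ζ: open {ζ} ∋ x has {ζ} ∩ (A ∖ {ζ}) = ∅, so x is NOT a limit point.
Collecting: A' = {ε}.


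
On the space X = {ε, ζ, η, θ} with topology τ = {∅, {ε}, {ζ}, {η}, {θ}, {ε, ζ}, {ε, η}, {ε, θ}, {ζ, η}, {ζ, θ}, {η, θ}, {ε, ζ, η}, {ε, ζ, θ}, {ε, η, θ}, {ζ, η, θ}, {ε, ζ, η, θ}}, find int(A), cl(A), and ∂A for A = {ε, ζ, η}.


int(A) = {ε, ζ, η}, cl(A) = {ε, ζ, η}, ∂A = ∅.

Closed sets in (X, τ) are complements of opens:
  closed(X, τ) = {∅, {ε}, {ζ}, {η}, {θ}, {ε, ζ}, {ε, η}, {ε, θ}, {ζ, η}, {ζ, θ}, {η, θ}, {ε, ζ, η}, {ε, ζ, θ}, {ε, η, θ}, {ζ, η, θ}, {ε, ζ, η, θ}}.
int(A) = ⋃ {U ∈ τ : U ⊆ A}. Opens contained in A: ∅, {ε}, {ζ}, {η}, {ε, ζ}, {ε, η}, {ζ, η}, {ε, ζ, η}.
Taking the union of these: int(A) = {ε, ζ, η}.
cl(A) = ⋂ {C closed : A ⊆ C}. Closed sets containing A: {ε, ζ, η}, {ε, ζ, η, θ}.
Intersecting these: cl(A) = {ε, ζ, η}.
∂A = cl(A) ∖ int(A) = {ε, ζ, η} ∖ {ε, ζ, η} = ∅.


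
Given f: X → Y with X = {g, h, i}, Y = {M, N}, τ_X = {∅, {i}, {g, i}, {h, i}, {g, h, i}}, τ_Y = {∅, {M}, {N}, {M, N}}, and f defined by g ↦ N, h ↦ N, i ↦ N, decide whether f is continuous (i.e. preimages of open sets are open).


f IS continuous.

Compute f^{-1}(U) for each U ∈ τ_Y:
  U = ∅: f^{-1}(U) = ∅ ∈ τ_X ✓.
  U = {M}: f^{-1}(U) = ∅ ∈ τ_X ✓.
  U = {N}: f^{-1}(U) = {g, h, i} ∈ τ_X ✓.
  U = {M, N}: f^{-1}(U) = {g, h, i} ∈ τ_X ✓.
Every preimage lies in τ_X, so f IS continuous.


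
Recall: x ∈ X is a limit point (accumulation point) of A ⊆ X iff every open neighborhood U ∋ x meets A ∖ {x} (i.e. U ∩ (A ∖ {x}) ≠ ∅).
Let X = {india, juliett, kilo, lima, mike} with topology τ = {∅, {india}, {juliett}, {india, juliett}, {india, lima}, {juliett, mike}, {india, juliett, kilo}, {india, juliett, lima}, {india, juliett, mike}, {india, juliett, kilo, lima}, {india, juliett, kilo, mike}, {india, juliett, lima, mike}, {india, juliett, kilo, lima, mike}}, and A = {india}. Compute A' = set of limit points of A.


A' = {kilo, lima}

For each x ∈ X, list the open sets U ∈ τ with x ∈ U, then check whether U ∩ (A ∖ {x}) ≠ ∅ for every such U.
  x = india: open {india} ∋ x has {india} ∩ (A ∖ {india}) = ∅, so x is NOT a limit point.
  x = juliett: open {juliett} ∋ x has {juliett} ∩ (A ∖ {juliett}) = ∅, so x is NOT a limit point.
  x = kilo: opens ∋ x are {india, juliett, kilo}, {india, juliett, kilo, lima}, {india, juliett, kilo, mike}, {india, juliett, kilo, lima, mike}; each meets A ∖ {kilo}, so x IS a limit point.
  x = lima: opens ∋ x are {india, lima}, {india, juliett, lima}, {india, juliett, kilo, lima}, {india, juliett, lima, mike}, {india, juliett, kilo, lima, mike}; each meets A ∖ {lima}, so x IS a limit point.
  x = mike: open {juliett, mike} ∋ x has {juliett, mike} ∩ (A ∖ {mike}) = ∅, so x is NOT a limit point.
Collecting: A' = {kilo, lima}.


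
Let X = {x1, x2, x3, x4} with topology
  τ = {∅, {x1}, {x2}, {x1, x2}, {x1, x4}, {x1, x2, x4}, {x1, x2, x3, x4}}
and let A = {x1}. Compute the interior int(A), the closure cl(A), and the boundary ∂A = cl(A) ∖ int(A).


int(A) = {x1}, cl(A) = {x1, x3, x4}, ∂A = {x3, x4}.

Closed sets in (X, τ) are complements of opens:
  closed(X, τ) = {∅, {x3}, {x2, x3}, {x3, x4}, {x1, x3, x4}, {x2, x3, x4}, {x1, x2, x3, x4}}.
int(A) = ⋃ {U ∈ τ : U ⊆ A}. Opens contained in A: ∅, {x1}.
Taking the union of these: int(A) = {x1}.
cl(A) = ⋂ {C closed : A ⊆ C}. Closed sets containing A: {x1, x3, x4}, {x1, x2, x3, x4}.
Intersecting these: cl(A) = {x1, x3, x4}.
∂A = cl(A) ∖ int(A) = {x1, x3, x4} ∖ {x1} = {x3, x4}.


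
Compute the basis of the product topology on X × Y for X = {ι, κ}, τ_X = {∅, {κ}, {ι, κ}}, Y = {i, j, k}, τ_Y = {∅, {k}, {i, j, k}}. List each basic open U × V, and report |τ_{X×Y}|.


Basis B = {∅ × ∅, {κ} × {k}, {ι, κ} × {k}, {κ} × {i, j, k}, {ι, κ} × {i, j, k}}; |τ_{X×Y}| = 6.

Enumerate products U × V with U ∈ τ_X, V ∈ τ_Y (deduplicated):
  ∅ × ∅ = {} (∅)
  {κ} × {k} = {(κ,k)}
  {ι, κ} × {k} = {(ι,k), (κ,k)}
  {κ} × {i, j, k} = {(κ,i), (κ,j), (κ,k)}
  {ι, κ} × {i, j, k} = {(ι,i), (ι,j), (ι,k), (κ,i), (κ,j), (κ,k)}
These 5 distinct sets form the basis B.
Close under arbitrary unions to get τ_{X×Y}; counting gives |τ_{X×Y}| = 6.


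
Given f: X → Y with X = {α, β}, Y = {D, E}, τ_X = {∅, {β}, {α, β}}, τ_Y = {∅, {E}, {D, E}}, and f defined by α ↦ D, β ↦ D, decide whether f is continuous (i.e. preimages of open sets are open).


f IS continuous.

Compute f^{-1}(U) for each U ∈ τ_Y:
  U = ∅: f^{-1}(U) = ∅ ∈ τ_X ✓.
  U = {E}: f^{-1}(U) = ∅ ∈ τ_X ✓.
  U = {D, E}: f^{-1}(U) = {α, β} ∈ τ_X ✓.
Every preimage lies in τ_X, so f IS continuous.


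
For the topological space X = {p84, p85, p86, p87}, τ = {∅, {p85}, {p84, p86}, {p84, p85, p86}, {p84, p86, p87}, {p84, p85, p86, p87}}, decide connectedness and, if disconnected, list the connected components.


(X, τ) is disconnected; components = [{p85}, {p84, p86, p87}].

Find clopen sets (U ∈ τ with X ∖ U ∈ τ):
  U = ∅, X ∖ U = {p84, p85, p86, p87} — both open, so U is clopen.
  U = {p85}, X ∖ U = {p84, p86, p87} — both open, so U is clopen.
  U = {p84, p86, p87}, X ∖ U = {p85} — both open, so U is clopen.
  U = {p84, p85, p86, p87}, X ∖ U = ∅ — both open, so U is clopen.
Nontrivial clopen(s) exist: e.g. {p85}. So (X, τ) is disconnected.
Compute connected components by grouping points that agree on all clopens:
  component: {p85}
  component: {p84, p86, p87}


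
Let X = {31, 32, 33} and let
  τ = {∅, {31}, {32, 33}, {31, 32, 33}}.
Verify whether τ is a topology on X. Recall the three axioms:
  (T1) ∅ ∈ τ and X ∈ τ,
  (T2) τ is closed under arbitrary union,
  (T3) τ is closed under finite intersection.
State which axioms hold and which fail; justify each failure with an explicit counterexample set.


τ IS a topology on X.

Axiom (T1): ∅ ∈ τ? Yes; X ∈ τ? Yes.
Axiom (T2/T3): check pairwise unions and intersections of members of τ.
All pairwise intersections and unions checked — each lies in τ. Therefore τ satisfies (T1), (T2), (T3): it IS a topology on X.


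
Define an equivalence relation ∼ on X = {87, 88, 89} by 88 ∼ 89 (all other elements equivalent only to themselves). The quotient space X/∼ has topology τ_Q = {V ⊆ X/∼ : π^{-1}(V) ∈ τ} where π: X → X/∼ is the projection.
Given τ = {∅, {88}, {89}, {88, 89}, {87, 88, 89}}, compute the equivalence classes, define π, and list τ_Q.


X/∼ = {[87], [88=89]}; |τ_Q| = 3.

Equivalence classes: [87], [88=89].
Quotient map π: X → X/∼ sends 87 ↦ [87], 88 ↦ [88=89], 89 ↦ [88=89].
For each subset V ⊆ X/∼, compute π^{-1}(V) ⊆ X and check whether π^{-1}(V) ∈ τ. V is open in τ_Q iff π^{-1}(V) ∈ τ.
  V = {}: π^{-1}(V) = ∅ ∈ τ ✓.
  V = {[87]}: π^{-1}(V) = {87} ∉ τ ✗.
  V = {[88=89]}: π^{-1}(V) = {88, 89} ∈ τ ✓.
  V = {[87], [88=89]}: π^{-1}(V) = {87, 88, 89} ∈ τ ✓.
Open sets in the quotient: τ_Q = {{}, {[88=89]}, {[87], [88=89]}} (3 elements).


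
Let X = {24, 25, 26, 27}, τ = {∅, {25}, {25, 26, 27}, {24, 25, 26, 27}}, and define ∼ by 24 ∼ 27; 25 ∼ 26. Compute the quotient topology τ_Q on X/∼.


X/∼ = {[24=27], [25=26]}; |τ_Q| = 2.

Equivalence classes: [24=27], [25=26].
Quotient map π: X → X/∼ sends 24 ↦ [24=27], 25 ↦ [25=26], 26 ↦ [25=26], 27 ↦ [24=27].
For each subset V ⊆ X/∼, compute π^{-1}(V) ⊆ X and check whether π^{-1}(V) ∈ τ. V is open in τ_Q iff π^{-1}(V) ∈ τ.
  V = {}: π^{-1}(V) = ∅ ∈ τ ✓.
  V = {[24=27]}: π^{-1}(V) = {24, 27} ∉ τ ✗.
  V = {[25=26]}: π^{-1}(V) = {25, 26} ∉ τ ✗.
  V = {[24=27], [25=26]}: π^{-1}(V) = {24, 25, 26, 27} ∈ τ ✓.
Open sets in the quotient: τ_Q = {{}, {[24=27], [25=26]}} (2 elements).


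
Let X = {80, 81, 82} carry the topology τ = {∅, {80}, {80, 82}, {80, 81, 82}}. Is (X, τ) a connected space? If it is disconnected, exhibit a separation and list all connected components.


(X, τ) is connected.

Find clopen sets (U ∈ τ with X ∖ U ∈ τ):
  U = ∅, X ∖ U = {80, 81, 82} — both open, so U is clopen.
  U = {80, 81, 82}, X ∖ U = ∅ — both open, so U is clopen.
Only trivial clopens (∅ and X) exist, so (X, τ) is connected.
Compute connected components by grouping points that agree on all clopens:
  component: {80, 81, 82}


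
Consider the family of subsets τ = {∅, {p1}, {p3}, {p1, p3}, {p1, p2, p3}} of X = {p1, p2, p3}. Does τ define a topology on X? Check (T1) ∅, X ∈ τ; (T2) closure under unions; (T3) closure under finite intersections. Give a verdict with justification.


τ IS a topology on X.

Axiom (T1): ∅ ∈ τ? Yes; X ∈ τ? Yes.
Axiom (T2/T3): check pairwise unions and intersections of members of τ.
All pairwise intersections and unions checked — each lies in τ. Therefore τ satisfies (T1), (T2), (T3): it IS a topology on X.


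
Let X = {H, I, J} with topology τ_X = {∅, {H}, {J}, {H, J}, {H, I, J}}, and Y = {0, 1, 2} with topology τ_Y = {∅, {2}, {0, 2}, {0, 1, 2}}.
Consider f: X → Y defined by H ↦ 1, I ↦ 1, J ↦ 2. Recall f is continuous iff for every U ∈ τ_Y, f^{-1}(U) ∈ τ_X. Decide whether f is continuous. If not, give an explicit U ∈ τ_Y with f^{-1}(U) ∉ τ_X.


f IS continuous.

Compute f^{-1}(U) for each U ∈ τ_Y:
  U = ∅: f^{-1}(U) = ∅ ∈ τ_X ✓.
  U = {2}: f^{-1}(U) = {J} ∈ τ_X ✓.
  U = {0, 2}: f^{-1}(U) = {J} ∈ τ_X ✓.
  U = {0, 1, 2}: f^{-1}(U) = {H, I, J} ∈ τ_X ✓.
Every preimage lies in τ_X, so f IS continuous.


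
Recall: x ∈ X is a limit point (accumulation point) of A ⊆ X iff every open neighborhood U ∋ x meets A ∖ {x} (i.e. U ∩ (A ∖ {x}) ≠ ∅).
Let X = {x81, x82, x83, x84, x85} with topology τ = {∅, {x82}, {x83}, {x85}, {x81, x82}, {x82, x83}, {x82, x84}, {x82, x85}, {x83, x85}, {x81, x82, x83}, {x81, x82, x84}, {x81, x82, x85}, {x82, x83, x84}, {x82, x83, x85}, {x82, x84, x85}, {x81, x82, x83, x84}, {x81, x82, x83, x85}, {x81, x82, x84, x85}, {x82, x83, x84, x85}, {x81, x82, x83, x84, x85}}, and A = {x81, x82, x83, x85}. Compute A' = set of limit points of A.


A' = {x81, x84}

For each x ∈ X, list the open sets U ∈ τ with x ∈ U, then check whether U ∩ (A ∖ {x}) ≠ ∅ for every such U.
  x = x81: opens ∋ x are {x81, x82}, {x81, x82, x83}, {x81, x82, x84}, {x81, x82, x85}, {x81, x82, x83, x84}, {x81, x82, x83, x85}, {x81, x82, x84, x85}, {x81, x82, x83, x84, x85}; each meets A ∖ {x81}, so x IS a limit point.
  x = x82: open {x82} ∋ x has {x82} ∩ (A ∖ {x82}) = ∅, so x is NOT a limit point.
  x = x83: open {x83} ∋ x has {x83} ∩ (A ∖ {x83}) = ∅, so x is NOT a limit point.
  x = x84: opens ∋ x are {x82, x84}, {x81, x82, x84}, {x82, x83, x84}, {x82, x84, x85}, {x81, x82, x83, x84}, {x81, x82, x84, x85}, {x82, x83, x84, x85}, {x81, x82, x83, x84, x85}; each meets A ∖ {x84}, so x IS a limit point.
  x = x85: open {x85} ∋ x has {x85} ∩ (A ∖ {x85}) = ∅, so x is NOT a limit point.
Collecting: A' = {x81, x84}.


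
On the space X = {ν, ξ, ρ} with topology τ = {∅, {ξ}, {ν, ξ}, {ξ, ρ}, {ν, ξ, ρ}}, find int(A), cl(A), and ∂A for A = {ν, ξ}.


int(A) = {ν, ξ}, cl(A) = {ν, ξ, ρ}, ∂A = {ρ}.

Closed sets in (X, τ) are complements of opens:
  closed(X, τ) = {∅, {ν}, {ρ}, {ν, ρ}, {ν, ξ, ρ}}.
int(A) = ⋃ {U ∈ τ : U ⊆ A}. Opens contained in A: ∅, {ξ}, {ν, ξ}.
Taking the union of these: int(A) = {ν, ξ}.
cl(A) = ⋂ {C closed : A ⊆ C}. Closed sets containing A: {ν, ξ, ρ}.
Intersecting these: cl(A) = {ν, ξ, ρ}.
∂A = cl(A) ∖ int(A) = {ν, ξ, ρ} ∖ {ν, ξ} = {ρ}.


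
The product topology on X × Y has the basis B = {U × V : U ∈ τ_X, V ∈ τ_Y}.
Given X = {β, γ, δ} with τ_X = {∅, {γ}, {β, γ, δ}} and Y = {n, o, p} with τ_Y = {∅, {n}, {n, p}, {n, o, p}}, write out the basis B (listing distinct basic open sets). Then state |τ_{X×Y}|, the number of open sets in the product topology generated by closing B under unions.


Basis B = {∅ × ∅, {γ} × {n}, {γ} × {n, p}, {β, γ, δ} × {n}, {γ} × {n, o, p}, {β, γ, δ} × {n, p}, {β, γ, δ} × {n, o, p}}; |τ_{X×Y}| = 10.

Enumerate products U × V with U ∈ τ_X, V ∈ τ_Y (deduplicated):
  ∅ × ∅ = {} (∅)
  {γ} × {n} = {(γ,n)}
  {γ} × {n, p} = {(γ,n), (γ,p)}
  {β, γ, δ} × {n} = {(β,n), (γ,n), (δ,n)}
  {γ} × {n, o, p} = {(γ,n), (γ,o), (γ,p)}
  {β, γ, δ} × {n, p} = {(β,n), (β,p), (γ,n), (γ,p), (δ,n), (δ,p)}
  {β, γ, δ} × {n, o, p} = {(β,n), (β,o), (β,p), (γ,n), (γ,o), (γ,p), (δ,n), (δ,o), (δ,p)}
These 7 distinct sets form the basis B.
Close under arbitrary unions to get τ_{X×Y}; counting gives |τ_{X×Y}| = 10.


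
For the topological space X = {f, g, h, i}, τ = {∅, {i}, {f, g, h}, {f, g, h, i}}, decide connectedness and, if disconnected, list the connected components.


(X, τ) is disconnected; components = [{i}, {f, g, h}].

Find clopen sets (U ∈ τ with X ∖ U ∈ τ):
  U = ∅, X ∖ U = {f, g, h, i} — both open, so U is clopen.
  U = {i}, X ∖ U = {f, g, h} — both open, so U is clopen.
  U = {f, g, h}, X ∖ U = {i} — both open, so U is clopen.
  U = {f, g, h, i}, X ∖ U = ∅ — both open, so U is clopen.
Nontrivial clopen(s) exist: e.g. {i}. So (X, τ) is disconnected.
Compute connected components by grouping points that agree on all clopens:
  component: {i}
  component: {f, g, h}


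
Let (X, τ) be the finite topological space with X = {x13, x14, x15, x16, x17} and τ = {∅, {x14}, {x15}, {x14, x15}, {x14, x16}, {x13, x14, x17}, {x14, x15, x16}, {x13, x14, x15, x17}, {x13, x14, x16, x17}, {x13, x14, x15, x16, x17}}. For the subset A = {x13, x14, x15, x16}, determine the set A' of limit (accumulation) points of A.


A' = {x13, x16, x17}

For each x ∈ X, list the open sets U ∈ τ with x ∈ U, then check whether U ∩ (A ∖ {x}) ≠ ∅ for every such U.
  x = x13: opens ∋ x are {x13, x14, x17}, {x13, x14, x15, x17}, {x13, x14, x16, x17}, {x13, x14, x15, x16, x17}; each meets A ∖ {x13}, so x IS a limit point.
  x = x14: open {x14} ∋ x has {x14} ∩ (A ∖ {x14}) = ∅, so x is NOT a limit point.
  x = x15: open {x15} ∋ x has {x15} ∩ (A ∖ {x15}) = ∅, so x is NOT a limit point.
  x = x16: opens ∋ x are {x14, x16}, {x14, x15, x16}, {x13, x14, x16, x17}, {x13, x14, x15, x16, x17}; each meets A ∖ {x16}, so x IS a limit point.
  x = x17: opens ∋ x are {x13, x14, x17}, {x13, x14, x15, x17}, {x13, x14, x16, x17}, {x13, x14, x15, x16, x17}; each meets A ∖ {x17}, so x IS a limit point.
Collecting: A' = {x13, x16, x17}.


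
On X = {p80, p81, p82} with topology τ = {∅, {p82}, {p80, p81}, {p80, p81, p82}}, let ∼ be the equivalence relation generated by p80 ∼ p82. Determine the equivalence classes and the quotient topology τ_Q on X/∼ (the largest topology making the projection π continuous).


X/∼ = {[p80=p82], [p81]}; |τ_Q| = 2.

Equivalence classes: [p80=p82], [p81].
Quotient map π: X → X/∼ sends p80 ↦ [p80=p82], p81 ↦ [p81], p82 ↦ [p80=p82].
For each subset V ⊆ X/∼, compute π^{-1}(V) ⊆ X and check whether π^{-1}(V) ∈ τ. V is open in τ_Q iff π^{-1}(V) ∈ τ.
  V = {}: π^{-1}(V) = ∅ ∈ τ ✓.
  V = {[p80=p82]}: π^{-1}(V) = {p80, p82} ∉ τ ✗.
  V = {[p81]}: π^{-1}(V) = {p81} ∉ τ ✗.
  V = {[p80=p82], [p81]}: π^{-1}(V) = {p80, p81, p82} ∈ τ ✓.
Open sets in the quotient: τ_Q = {{}, {[p80=p82], [p81]}} (2 elements).


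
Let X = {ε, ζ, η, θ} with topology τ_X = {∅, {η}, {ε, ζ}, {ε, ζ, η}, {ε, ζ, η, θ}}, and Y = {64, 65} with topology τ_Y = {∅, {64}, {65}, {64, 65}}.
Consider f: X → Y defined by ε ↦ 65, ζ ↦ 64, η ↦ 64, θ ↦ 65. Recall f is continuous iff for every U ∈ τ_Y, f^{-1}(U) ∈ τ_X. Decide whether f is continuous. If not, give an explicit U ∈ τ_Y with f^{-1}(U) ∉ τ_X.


f is NOT continuous.

Compute f^{-1}(U) for each U ∈ τ_Y:
  U = ∅: f^{-1}(U) = ∅ ∈ τ_X ✓.
  U = {64}: f^{-1}(U) = {ζ, η} ∉ τ_X ✗.
  U = {65}: f^{-1}(U) = {ε, θ} ∉ τ_X ✗.
  U = {64, 65}: f^{-1}(U) = {ε, ζ, η, θ} ∈ τ_X ✓.
Found U = {64} with f^{-1}(U) = {ζ, η} not in τ_X. Therefore f is NOT continuous.


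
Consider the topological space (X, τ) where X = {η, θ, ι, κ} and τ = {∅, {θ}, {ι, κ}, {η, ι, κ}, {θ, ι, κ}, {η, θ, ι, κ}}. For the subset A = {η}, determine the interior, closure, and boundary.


int(A) = ∅, cl(A) = {η}, ∂A = {η}.

Closed sets in (X, τ) are complements of opens:
  closed(X, τ) = {∅, {η}, {θ}, {η, θ}, {η, ι, κ}, {η, θ, ι, κ}}.
int(A) = ⋃ {U ∈ τ : U ⊆ A}. Opens contained in A: ∅.
Taking the union of these: int(A) = ∅.
cl(A) = ⋂ {C closed : A ⊆ C}. Closed sets containing A: {η}, {η, θ}, {η, ι, κ}, {η, θ, ι, κ}.
Intersecting these: cl(A) = {η}.
∂A = cl(A) ∖ int(A) = {η} ∖ ∅ = {η}.


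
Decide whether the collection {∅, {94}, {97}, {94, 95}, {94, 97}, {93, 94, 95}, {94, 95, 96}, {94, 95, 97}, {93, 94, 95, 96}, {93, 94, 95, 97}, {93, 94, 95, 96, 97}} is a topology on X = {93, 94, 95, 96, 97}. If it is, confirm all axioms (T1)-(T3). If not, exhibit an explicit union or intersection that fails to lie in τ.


τ is NOT a topology on X.

Axiom (T1): ∅ ∈ τ? Yes; X ∈ τ? Yes.
Axiom (T2/T3): check pairwise unions and intersections of members of τ.
Counterexample for (T2): {97} ∪ {94, 95, 96} = {94, 95, 96, 97} ∉ τ. Therefore τ is NOT a topology.


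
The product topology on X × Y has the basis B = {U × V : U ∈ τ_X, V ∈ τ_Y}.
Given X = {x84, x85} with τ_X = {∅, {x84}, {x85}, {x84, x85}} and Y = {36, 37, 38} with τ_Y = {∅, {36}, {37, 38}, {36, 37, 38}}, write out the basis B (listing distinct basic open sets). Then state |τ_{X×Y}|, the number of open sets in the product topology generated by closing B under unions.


Basis B = {∅ × ∅, {x84} × {36}, {x85} × {36}, {x84, x85} × {36}, {x84} × {37, 38}, {x85} × {37, 38}, {x84} × {36, 37, 38}, {x85} × {36, 37, 38}, {x84, x85} × {37, 38}, {x84, x85} × {36, 37, 38}}; |τ_{X×Y}| = 16.

Enumerate products U × V with U ∈ τ_X, V ∈ τ_Y (deduplicated):
  ∅ × ∅ = {} (∅)
  {x84} × {36} = {(x84,36)}
  {x85} × {36} = {(x85,36)}
  {x84, x85} × {36} = {(x84,36), (x85,36)}
  {x84} × {37, 38} = {(x84,37), (x84,38)}
  {x85} × {37, 38} = {(x85,37), (x85,38)}
  {x84} × {36, 37, 38} = {(x84,36), (x84,37), (x84,38)}
  {x85} × {36, 37, 38} = {(x85,36), (x85,37), (x85,38)}
  {x84, x85} × {37, 38} = {(x84,37), (x84,38), (x85,37), (x85,38)}
  {x84, x85} × {36, 37, 38} = {(x84,36), (x84,37), (x84,38), (x85,36), (x85,37), (x85,38)}
These 10 distinct sets form the basis B.
Close under arbitrary unions to get τ_{X×Y}; counting gives |τ_{X×Y}| = 16.


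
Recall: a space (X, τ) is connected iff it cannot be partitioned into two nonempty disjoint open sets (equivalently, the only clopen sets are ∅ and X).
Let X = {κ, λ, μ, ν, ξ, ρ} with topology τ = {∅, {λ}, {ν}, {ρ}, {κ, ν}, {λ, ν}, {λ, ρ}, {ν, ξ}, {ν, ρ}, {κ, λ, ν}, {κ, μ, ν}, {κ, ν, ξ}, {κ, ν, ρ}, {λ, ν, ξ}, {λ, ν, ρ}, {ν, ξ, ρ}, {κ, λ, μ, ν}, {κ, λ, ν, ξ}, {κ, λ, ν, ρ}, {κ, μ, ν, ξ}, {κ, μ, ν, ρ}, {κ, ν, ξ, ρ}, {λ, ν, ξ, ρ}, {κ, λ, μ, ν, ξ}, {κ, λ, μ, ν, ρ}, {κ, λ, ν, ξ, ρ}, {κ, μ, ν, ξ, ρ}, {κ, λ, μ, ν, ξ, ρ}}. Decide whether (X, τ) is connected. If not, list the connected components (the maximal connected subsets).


(X, τ) is disconnected; components = [{λ}, {ρ}, {κ, μ, ν, ξ}].

Find clopen sets (U ∈ τ with X ∖ U ∈ τ):
  U = ∅, X ∖ U = {κ, λ, μ, ν, ξ, ρ} — both open, so U is clopen.
  U = {λ}, X ∖ U = {κ, μ, ν, ξ, ρ} — both open, so U is clopen.
  U = {ρ}, X ∖ U = {κ, λ, μ, ν, ξ} — both open, so U is clopen.
  U = {λ, ρ}, X ∖ U = {κ, μ, ν, ξ} — both open, so U is clopen.
  U = {κ, μ, ν, ξ}, X ∖ U = {λ, ρ} — both open, so U is clopen.
  U = {κ, λ, μ, ν, ξ}, X ∖ U = {ρ} — both open, so U is clopen.
  U = {κ, μ, ν, ξ, ρ}, X ∖ U = {λ} — both open, so U is clopen.
  U = {κ, λ, μ, ν, ξ, ρ}, X ∖ U = ∅ — both open, so U is clopen.
Nontrivial clopen(s) exist: e.g. {κ, μ, ν, ξ}. So (X, τ) is disconnected.
Compute connected components by grouping points that agree on all clopens:
  component: {λ}
  component: {ρ}
  component: {κ, μ, ν, ξ}


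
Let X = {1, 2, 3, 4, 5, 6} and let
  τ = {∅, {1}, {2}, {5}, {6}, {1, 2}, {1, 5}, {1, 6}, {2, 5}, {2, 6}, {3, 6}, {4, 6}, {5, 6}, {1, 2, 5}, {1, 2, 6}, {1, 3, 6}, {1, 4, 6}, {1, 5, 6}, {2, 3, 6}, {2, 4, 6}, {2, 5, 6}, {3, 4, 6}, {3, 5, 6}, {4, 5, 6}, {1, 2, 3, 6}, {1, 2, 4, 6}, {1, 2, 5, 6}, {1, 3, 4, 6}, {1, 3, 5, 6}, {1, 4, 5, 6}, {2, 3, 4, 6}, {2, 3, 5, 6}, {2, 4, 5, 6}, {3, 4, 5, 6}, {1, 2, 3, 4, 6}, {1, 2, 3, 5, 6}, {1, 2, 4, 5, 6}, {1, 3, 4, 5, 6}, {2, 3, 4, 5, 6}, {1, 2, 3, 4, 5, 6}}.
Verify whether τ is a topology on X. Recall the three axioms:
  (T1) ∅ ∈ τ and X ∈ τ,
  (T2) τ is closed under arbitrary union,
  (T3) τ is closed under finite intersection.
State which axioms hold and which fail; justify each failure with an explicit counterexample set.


τ IS a topology on X.

Axiom (T1): ∅ ∈ τ? Yes; X ∈ τ? Yes.
Axiom (T2/T3): check pairwise unions and intersections of members of τ.
All pairwise intersections and unions checked — each lies in τ. Therefore τ satisfies (T1), (T2), (T3): it IS a topology on X.
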